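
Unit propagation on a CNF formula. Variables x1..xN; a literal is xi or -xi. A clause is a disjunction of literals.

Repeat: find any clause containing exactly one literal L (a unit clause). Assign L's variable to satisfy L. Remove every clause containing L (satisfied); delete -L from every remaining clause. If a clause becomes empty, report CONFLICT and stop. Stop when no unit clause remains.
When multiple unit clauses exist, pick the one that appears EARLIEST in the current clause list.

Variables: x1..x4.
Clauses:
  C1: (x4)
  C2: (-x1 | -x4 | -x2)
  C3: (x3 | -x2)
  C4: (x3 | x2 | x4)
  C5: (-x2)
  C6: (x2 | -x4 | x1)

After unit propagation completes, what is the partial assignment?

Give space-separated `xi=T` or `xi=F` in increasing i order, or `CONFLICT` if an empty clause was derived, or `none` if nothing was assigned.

unit clause [4] forces x4=T; simplify:
  drop -4 from [-1, -4, -2] -> [-1, -2]
  drop -4 from [2, -4, 1] -> [2, 1]
  satisfied 2 clause(s); 4 remain; assigned so far: [4]
unit clause [-2] forces x2=F; simplify:
  drop 2 from [2, 1] -> [1]
  satisfied 3 clause(s); 1 remain; assigned so far: [2, 4]
unit clause [1] forces x1=T; simplify:
  satisfied 1 clause(s); 0 remain; assigned so far: [1, 2, 4]

Answer: x1=T x2=F x4=T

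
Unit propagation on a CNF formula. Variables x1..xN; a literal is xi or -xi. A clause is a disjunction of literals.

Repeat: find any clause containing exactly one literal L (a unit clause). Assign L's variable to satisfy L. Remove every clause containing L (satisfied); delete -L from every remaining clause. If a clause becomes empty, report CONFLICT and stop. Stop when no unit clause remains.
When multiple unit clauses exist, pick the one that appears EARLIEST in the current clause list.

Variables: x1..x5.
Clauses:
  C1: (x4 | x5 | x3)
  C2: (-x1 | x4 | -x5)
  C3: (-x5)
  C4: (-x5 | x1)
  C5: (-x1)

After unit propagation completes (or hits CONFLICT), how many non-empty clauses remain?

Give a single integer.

Answer: 1

Derivation:
unit clause [-5] forces x5=F; simplify:
  drop 5 from [4, 5, 3] -> [4, 3]
  satisfied 3 clause(s); 2 remain; assigned so far: [5]
unit clause [-1] forces x1=F; simplify:
  satisfied 1 clause(s); 1 remain; assigned so far: [1, 5]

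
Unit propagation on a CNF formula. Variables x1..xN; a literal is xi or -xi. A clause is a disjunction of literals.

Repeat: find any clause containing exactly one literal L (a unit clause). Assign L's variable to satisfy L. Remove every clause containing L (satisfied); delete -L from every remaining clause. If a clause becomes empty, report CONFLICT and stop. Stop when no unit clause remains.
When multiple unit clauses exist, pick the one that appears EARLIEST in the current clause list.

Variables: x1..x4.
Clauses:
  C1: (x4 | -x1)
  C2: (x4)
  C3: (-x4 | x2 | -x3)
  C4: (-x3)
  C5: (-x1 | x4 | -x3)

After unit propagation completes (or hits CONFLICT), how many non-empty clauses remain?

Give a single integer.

Answer: 0

Derivation:
unit clause [4] forces x4=T; simplify:
  drop -4 from [-4, 2, -3] -> [2, -3]
  satisfied 3 clause(s); 2 remain; assigned so far: [4]
unit clause [-3] forces x3=F; simplify:
  satisfied 2 clause(s); 0 remain; assigned so far: [3, 4]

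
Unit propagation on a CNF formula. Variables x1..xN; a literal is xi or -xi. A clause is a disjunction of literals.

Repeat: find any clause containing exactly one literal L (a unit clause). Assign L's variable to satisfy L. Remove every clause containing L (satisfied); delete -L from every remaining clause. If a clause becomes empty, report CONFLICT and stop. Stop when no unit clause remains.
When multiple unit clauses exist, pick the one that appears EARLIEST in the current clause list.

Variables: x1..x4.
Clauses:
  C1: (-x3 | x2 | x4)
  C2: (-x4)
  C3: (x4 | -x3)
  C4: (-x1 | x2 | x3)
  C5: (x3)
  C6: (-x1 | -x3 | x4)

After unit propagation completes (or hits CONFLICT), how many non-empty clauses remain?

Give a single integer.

Answer: 1

Derivation:
unit clause [-4] forces x4=F; simplify:
  drop 4 from [-3, 2, 4] -> [-3, 2]
  drop 4 from [4, -3] -> [-3]
  drop 4 from [-1, -3, 4] -> [-1, -3]
  satisfied 1 clause(s); 5 remain; assigned so far: [4]
unit clause [-3] forces x3=F; simplify:
  drop 3 from [-1, 2, 3] -> [-1, 2]
  drop 3 from [3] -> [] (empty!)
  satisfied 3 clause(s); 2 remain; assigned so far: [3, 4]
CONFLICT (empty clause)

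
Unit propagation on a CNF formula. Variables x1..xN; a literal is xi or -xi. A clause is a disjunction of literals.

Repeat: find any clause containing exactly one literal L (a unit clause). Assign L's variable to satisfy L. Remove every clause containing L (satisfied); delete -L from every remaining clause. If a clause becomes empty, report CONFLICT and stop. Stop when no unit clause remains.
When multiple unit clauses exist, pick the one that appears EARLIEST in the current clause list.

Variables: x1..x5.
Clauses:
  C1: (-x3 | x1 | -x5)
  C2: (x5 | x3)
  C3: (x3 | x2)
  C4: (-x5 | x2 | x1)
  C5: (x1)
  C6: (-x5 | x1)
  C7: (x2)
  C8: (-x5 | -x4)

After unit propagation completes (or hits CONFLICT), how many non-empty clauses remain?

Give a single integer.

Answer: 2

Derivation:
unit clause [1] forces x1=T; simplify:
  satisfied 4 clause(s); 4 remain; assigned so far: [1]
unit clause [2] forces x2=T; simplify:
  satisfied 2 clause(s); 2 remain; assigned so far: [1, 2]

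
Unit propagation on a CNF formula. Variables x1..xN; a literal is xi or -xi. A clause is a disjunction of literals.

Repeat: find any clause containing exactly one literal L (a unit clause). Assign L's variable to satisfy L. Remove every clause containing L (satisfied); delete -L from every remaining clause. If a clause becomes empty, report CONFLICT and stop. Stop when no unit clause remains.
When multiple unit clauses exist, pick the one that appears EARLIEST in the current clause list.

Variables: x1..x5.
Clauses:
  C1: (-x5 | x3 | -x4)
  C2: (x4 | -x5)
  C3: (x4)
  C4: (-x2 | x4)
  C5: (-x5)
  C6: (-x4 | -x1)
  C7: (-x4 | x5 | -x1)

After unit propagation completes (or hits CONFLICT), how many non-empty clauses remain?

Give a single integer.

Answer: 0

Derivation:
unit clause [4] forces x4=T; simplify:
  drop -4 from [-5, 3, -4] -> [-5, 3]
  drop -4 from [-4, -1] -> [-1]
  drop -4 from [-4, 5, -1] -> [5, -1]
  satisfied 3 clause(s); 4 remain; assigned so far: [4]
unit clause [-5] forces x5=F; simplify:
  drop 5 from [5, -1] -> [-1]
  satisfied 2 clause(s); 2 remain; assigned so far: [4, 5]
unit clause [-1] forces x1=F; simplify:
  satisfied 2 clause(s); 0 remain; assigned so far: [1, 4, 5]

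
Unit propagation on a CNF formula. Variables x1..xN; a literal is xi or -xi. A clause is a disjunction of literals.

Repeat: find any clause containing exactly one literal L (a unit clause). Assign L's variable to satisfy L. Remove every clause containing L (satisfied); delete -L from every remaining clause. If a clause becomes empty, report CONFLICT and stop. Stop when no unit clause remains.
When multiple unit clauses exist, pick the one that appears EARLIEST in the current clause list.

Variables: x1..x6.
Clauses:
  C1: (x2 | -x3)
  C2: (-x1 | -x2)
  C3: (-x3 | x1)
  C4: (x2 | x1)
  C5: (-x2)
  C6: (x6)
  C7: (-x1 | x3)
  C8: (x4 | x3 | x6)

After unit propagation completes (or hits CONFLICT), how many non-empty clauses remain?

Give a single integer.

unit clause [-2] forces x2=F; simplify:
  drop 2 from [2, -3] -> [-3]
  drop 2 from [2, 1] -> [1]
  satisfied 2 clause(s); 6 remain; assigned so far: [2]
unit clause [-3] forces x3=F; simplify:
  drop 3 from [-1, 3] -> [-1]
  drop 3 from [4, 3, 6] -> [4, 6]
  satisfied 2 clause(s); 4 remain; assigned so far: [2, 3]
unit clause [1] forces x1=T; simplify:
  drop -1 from [-1] -> [] (empty!)
  satisfied 1 clause(s); 3 remain; assigned so far: [1, 2, 3]
CONFLICT (empty clause)

Answer: 2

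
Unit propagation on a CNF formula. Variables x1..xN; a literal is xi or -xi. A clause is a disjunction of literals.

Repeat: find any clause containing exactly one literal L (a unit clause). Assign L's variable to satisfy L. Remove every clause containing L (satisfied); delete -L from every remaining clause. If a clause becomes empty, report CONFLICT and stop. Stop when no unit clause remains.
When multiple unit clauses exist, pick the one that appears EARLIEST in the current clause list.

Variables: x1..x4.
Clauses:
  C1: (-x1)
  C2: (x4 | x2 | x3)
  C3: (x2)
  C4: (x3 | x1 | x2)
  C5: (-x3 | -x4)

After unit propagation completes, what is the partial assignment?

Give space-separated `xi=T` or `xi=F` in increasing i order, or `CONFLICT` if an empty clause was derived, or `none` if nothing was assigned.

Answer: x1=F x2=T

Derivation:
unit clause [-1] forces x1=F; simplify:
  drop 1 from [3, 1, 2] -> [3, 2]
  satisfied 1 clause(s); 4 remain; assigned so far: [1]
unit clause [2] forces x2=T; simplify:
  satisfied 3 clause(s); 1 remain; assigned so far: [1, 2]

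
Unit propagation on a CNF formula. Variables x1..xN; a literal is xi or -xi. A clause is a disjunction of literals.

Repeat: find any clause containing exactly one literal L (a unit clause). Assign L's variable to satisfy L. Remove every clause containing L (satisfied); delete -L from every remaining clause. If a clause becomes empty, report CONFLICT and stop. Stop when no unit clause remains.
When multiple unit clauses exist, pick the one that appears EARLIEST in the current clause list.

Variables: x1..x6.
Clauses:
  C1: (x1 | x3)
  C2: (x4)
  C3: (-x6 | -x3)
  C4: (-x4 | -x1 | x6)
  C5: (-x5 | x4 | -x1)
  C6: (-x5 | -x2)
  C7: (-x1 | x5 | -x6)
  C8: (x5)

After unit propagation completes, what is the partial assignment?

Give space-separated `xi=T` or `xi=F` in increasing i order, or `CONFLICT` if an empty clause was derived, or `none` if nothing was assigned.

Answer: x2=F x4=T x5=T

Derivation:
unit clause [4] forces x4=T; simplify:
  drop -4 from [-4, -1, 6] -> [-1, 6]
  satisfied 2 clause(s); 6 remain; assigned so far: [4]
unit clause [5] forces x5=T; simplify:
  drop -5 from [-5, -2] -> [-2]
  satisfied 2 clause(s); 4 remain; assigned so far: [4, 5]
unit clause [-2] forces x2=F; simplify:
  satisfied 1 clause(s); 3 remain; assigned so far: [2, 4, 5]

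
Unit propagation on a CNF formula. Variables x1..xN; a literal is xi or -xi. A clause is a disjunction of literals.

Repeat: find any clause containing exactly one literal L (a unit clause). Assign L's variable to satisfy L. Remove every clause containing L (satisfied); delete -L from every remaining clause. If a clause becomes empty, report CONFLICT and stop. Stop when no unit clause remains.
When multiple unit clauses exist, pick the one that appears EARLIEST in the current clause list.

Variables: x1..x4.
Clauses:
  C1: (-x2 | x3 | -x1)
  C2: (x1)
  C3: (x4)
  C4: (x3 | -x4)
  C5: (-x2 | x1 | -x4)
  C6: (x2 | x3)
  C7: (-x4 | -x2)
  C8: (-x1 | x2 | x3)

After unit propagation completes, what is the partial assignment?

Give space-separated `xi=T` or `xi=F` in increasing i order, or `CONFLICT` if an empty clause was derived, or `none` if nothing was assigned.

Answer: x1=T x2=F x3=T x4=T

Derivation:
unit clause [1] forces x1=T; simplify:
  drop -1 from [-2, 3, -1] -> [-2, 3]
  drop -1 from [-1, 2, 3] -> [2, 3]
  satisfied 2 clause(s); 6 remain; assigned so far: [1]
unit clause [4] forces x4=T; simplify:
  drop -4 from [3, -4] -> [3]
  drop -4 from [-4, -2] -> [-2]
  satisfied 1 clause(s); 5 remain; assigned so far: [1, 4]
unit clause [3] forces x3=T; simplify:
  satisfied 4 clause(s); 1 remain; assigned so far: [1, 3, 4]
unit clause [-2] forces x2=F; simplify:
  satisfied 1 clause(s); 0 remain; assigned so far: [1, 2, 3, 4]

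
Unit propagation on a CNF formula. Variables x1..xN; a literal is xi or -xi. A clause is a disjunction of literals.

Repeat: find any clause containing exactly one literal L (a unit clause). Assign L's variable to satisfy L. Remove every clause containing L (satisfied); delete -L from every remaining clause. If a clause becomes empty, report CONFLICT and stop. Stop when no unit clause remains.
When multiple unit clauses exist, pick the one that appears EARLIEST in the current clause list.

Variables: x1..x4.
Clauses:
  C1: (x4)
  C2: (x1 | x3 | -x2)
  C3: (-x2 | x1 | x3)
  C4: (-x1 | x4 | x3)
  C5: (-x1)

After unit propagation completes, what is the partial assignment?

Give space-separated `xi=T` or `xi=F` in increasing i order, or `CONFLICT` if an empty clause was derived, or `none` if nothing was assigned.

Answer: x1=F x4=T

Derivation:
unit clause [4] forces x4=T; simplify:
  satisfied 2 clause(s); 3 remain; assigned so far: [4]
unit clause [-1] forces x1=F; simplify:
  drop 1 from [1, 3, -2] -> [3, -2]
  drop 1 from [-2, 1, 3] -> [-2, 3]
  satisfied 1 clause(s); 2 remain; assigned so far: [1, 4]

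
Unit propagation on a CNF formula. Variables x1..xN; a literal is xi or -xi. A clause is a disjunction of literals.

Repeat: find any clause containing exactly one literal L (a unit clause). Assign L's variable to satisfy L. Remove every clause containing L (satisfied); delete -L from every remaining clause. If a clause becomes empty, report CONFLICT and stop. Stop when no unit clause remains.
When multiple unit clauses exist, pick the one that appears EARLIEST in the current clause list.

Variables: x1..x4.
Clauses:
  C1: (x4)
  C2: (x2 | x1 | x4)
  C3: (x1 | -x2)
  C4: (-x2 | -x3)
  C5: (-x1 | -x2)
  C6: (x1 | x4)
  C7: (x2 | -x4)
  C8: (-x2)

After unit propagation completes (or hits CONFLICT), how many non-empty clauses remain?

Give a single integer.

Answer: 3

Derivation:
unit clause [4] forces x4=T; simplify:
  drop -4 from [2, -4] -> [2]
  satisfied 3 clause(s); 5 remain; assigned so far: [4]
unit clause [2] forces x2=T; simplify:
  drop -2 from [1, -2] -> [1]
  drop -2 from [-2, -3] -> [-3]
  drop -2 from [-1, -2] -> [-1]
  drop -2 from [-2] -> [] (empty!)
  satisfied 1 clause(s); 4 remain; assigned so far: [2, 4]
CONFLICT (empty clause)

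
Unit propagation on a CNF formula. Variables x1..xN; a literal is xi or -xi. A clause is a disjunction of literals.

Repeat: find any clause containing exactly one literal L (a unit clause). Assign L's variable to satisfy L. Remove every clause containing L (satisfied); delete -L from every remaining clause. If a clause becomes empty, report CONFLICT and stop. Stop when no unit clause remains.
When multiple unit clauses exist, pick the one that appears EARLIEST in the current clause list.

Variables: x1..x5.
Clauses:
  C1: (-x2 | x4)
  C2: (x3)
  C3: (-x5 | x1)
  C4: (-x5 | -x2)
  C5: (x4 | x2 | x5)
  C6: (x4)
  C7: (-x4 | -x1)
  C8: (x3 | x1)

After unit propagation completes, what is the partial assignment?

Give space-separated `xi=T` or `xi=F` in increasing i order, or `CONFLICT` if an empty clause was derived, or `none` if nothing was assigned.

unit clause [3] forces x3=T; simplify:
  satisfied 2 clause(s); 6 remain; assigned so far: [3]
unit clause [4] forces x4=T; simplify:
  drop -4 from [-4, -1] -> [-1]
  satisfied 3 clause(s); 3 remain; assigned so far: [3, 4]
unit clause [-1] forces x1=F; simplify:
  drop 1 from [-5, 1] -> [-5]
  satisfied 1 clause(s); 2 remain; assigned so far: [1, 3, 4]
unit clause [-5] forces x5=F; simplify:
  satisfied 2 clause(s); 0 remain; assigned so far: [1, 3, 4, 5]

Answer: x1=F x3=T x4=T x5=F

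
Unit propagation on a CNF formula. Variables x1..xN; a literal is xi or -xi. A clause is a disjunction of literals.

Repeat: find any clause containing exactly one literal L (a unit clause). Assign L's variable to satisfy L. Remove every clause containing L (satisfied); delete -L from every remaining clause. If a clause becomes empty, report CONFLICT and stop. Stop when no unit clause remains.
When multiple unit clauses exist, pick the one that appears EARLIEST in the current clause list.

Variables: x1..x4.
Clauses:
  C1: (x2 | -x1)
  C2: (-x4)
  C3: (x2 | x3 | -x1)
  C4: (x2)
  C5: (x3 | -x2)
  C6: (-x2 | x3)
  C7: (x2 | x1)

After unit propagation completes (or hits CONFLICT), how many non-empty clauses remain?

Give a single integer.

unit clause [-4] forces x4=F; simplify:
  satisfied 1 clause(s); 6 remain; assigned so far: [4]
unit clause [2] forces x2=T; simplify:
  drop -2 from [3, -2] -> [3]
  drop -2 from [-2, 3] -> [3]
  satisfied 4 clause(s); 2 remain; assigned so far: [2, 4]
unit clause [3] forces x3=T; simplify:
  satisfied 2 clause(s); 0 remain; assigned so far: [2, 3, 4]

Answer: 0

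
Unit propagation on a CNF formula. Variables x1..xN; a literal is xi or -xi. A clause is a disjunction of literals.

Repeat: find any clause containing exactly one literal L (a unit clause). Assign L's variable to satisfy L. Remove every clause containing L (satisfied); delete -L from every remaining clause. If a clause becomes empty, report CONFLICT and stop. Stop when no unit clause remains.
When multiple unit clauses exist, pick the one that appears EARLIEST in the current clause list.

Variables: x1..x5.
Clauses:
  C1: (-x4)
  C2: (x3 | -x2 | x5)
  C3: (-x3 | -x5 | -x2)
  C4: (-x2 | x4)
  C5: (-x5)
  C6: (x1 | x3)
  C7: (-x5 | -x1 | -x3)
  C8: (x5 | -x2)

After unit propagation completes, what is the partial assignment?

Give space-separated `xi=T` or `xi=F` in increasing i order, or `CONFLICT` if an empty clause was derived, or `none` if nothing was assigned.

unit clause [-4] forces x4=F; simplify:
  drop 4 from [-2, 4] -> [-2]
  satisfied 1 clause(s); 7 remain; assigned so far: [4]
unit clause [-2] forces x2=F; simplify:
  satisfied 4 clause(s); 3 remain; assigned so far: [2, 4]
unit clause [-5] forces x5=F; simplify:
  satisfied 2 clause(s); 1 remain; assigned so far: [2, 4, 5]

Answer: x2=F x4=F x5=F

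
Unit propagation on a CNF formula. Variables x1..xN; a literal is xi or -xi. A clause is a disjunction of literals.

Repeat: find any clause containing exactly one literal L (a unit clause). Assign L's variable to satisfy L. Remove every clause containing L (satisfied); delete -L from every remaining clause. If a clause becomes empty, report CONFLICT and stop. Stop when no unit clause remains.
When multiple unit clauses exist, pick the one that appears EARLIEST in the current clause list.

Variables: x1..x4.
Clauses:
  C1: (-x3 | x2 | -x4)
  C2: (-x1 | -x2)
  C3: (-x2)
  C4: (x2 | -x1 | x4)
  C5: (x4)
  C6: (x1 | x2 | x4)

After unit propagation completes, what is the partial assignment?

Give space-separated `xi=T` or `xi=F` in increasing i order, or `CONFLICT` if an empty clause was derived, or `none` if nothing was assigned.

unit clause [-2] forces x2=F; simplify:
  drop 2 from [-3, 2, -4] -> [-3, -4]
  drop 2 from [2, -1, 4] -> [-1, 4]
  drop 2 from [1, 2, 4] -> [1, 4]
  satisfied 2 clause(s); 4 remain; assigned so far: [2]
unit clause [4] forces x4=T; simplify:
  drop -4 from [-3, -4] -> [-3]
  satisfied 3 clause(s); 1 remain; assigned so far: [2, 4]
unit clause [-3] forces x3=F; simplify:
  satisfied 1 clause(s); 0 remain; assigned so far: [2, 3, 4]

Answer: x2=F x3=F x4=T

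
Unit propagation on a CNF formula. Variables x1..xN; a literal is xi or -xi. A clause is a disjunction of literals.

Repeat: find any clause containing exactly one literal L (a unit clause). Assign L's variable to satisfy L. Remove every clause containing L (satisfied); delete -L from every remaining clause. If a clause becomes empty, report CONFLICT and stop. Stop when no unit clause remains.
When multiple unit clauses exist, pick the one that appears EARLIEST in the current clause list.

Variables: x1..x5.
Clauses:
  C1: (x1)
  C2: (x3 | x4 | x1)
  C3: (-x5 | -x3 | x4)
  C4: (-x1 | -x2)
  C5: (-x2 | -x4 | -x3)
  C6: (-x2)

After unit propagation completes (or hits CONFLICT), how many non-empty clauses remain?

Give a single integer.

unit clause [1] forces x1=T; simplify:
  drop -1 from [-1, -2] -> [-2]
  satisfied 2 clause(s); 4 remain; assigned so far: [1]
unit clause [-2] forces x2=F; simplify:
  satisfied 3 clause(s); 1 remain; assigned so far: [1, 2]

Answer: 1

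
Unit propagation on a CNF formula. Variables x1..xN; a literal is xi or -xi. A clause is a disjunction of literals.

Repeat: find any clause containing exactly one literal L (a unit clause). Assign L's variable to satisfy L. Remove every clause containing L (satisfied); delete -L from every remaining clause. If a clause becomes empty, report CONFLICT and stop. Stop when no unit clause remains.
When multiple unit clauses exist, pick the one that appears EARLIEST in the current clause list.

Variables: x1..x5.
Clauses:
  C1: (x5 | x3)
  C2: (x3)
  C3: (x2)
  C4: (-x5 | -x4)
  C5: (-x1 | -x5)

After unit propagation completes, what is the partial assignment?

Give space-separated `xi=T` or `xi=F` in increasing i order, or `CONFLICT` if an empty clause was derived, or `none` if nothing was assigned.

Answer: x2=T x3=T

Derivation:
unit clause [3] forces x3=T; simplify:
  satisfied 2 clause(s); 3 remain; assigned so far: [3]
unit clause [2] forces x2=T; simplify:
  satisfied 1 clause(s); 2 remain; assigned so far: [2, 3]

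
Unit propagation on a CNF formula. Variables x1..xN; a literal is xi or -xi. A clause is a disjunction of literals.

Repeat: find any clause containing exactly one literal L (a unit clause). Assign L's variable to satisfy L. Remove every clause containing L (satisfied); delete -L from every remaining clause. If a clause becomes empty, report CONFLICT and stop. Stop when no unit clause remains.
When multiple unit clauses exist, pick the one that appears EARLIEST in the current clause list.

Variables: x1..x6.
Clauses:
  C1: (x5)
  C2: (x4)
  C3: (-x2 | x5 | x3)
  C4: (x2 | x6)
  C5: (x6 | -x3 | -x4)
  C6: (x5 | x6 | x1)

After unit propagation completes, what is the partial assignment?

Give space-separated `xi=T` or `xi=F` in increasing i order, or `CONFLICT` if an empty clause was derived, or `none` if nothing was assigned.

unit clause [5] forces x5=T; simplify:
  satisfied 3 clause(s); 3 remain; assigned so far: [5]
unit clause [4] forces x4=T; simplify:
  drop -4 from [6, -3, -4] -> [6, -3]
  satisfied 1 clause(s); 2 remain; assigned so far: [4, 5]

Answer: x4=T x5=T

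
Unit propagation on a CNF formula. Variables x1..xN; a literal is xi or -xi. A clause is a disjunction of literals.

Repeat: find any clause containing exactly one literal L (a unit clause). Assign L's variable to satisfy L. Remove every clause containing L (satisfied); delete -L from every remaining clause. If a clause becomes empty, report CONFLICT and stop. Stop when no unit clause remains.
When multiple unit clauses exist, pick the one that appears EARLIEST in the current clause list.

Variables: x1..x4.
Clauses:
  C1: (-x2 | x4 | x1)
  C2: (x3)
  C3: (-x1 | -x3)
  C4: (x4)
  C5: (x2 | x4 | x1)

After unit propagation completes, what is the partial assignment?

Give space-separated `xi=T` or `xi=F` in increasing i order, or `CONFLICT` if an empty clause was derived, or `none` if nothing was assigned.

Answer: x1=F x3=T x4=T

Derivation:
unit clause [3] forces x3=T; simplify:
  drop -3 from [-1, -3] -> [-1]
  satisfied 1 clause(s); 4 remain; assigned so far: [3]
unit clause [-1] forces x1=F; simplify:
  drop 1 from [-2, 4, 1] -> [-2, 4]
  drop 1 from [2, 4, 1] -> [2, 4]
  satisfied 1 clause(s); 3 remain; assigned so far: [1, 3]
unit clause [4] forces x4=T; simplify:
  satisfied 3 clause(s); 0 remain; assigned so far: [1, 3, 4]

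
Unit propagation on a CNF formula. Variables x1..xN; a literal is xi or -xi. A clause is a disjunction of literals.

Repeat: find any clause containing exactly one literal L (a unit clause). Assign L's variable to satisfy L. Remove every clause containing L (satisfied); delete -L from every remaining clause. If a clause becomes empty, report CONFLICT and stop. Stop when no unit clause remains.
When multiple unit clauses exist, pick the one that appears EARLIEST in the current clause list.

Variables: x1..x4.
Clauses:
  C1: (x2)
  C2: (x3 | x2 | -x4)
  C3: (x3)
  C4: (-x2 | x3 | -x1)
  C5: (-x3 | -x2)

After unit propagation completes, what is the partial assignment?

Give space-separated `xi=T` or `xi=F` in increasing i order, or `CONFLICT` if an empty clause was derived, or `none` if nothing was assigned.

Answer: CONFLICT

Derivation:
unit clause [2] forces x2=T; simplify:
  drop -2 from [-2, 3, -1] -> [3, -1]
  drop -2 from [-3, -2] -> [-3]
  satisfied 2 clause(s); 3 remain; assigned so far: [2]
unit clause [3] forces x3=T; simplify:
  drop -3 from [-3] -> [] (empty!)
  satisfied 2 clause(s); 1 remain; assigned so far: [2, 3]
CONFLICT (empty clause)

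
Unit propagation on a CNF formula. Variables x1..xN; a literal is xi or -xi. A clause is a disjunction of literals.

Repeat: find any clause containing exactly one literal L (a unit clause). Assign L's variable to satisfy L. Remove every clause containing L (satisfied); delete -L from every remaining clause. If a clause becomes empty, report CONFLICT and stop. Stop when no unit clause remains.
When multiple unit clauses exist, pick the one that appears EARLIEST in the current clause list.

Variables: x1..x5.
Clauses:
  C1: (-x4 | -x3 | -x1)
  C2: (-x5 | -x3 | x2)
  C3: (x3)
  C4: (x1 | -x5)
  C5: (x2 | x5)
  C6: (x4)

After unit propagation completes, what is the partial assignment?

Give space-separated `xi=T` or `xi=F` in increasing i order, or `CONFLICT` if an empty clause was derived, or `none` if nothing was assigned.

unit clause [3] forces x3=T; simplify:
  drop -3 from [-4, -3, -1] -> [-4, -1]
  drop -3 from [-5, -3, 2] -> [-5, 2]
  satisfied 1 clause(s); 5 remain; assigned so far: [3]
unit clause [4] forces x4=T; simplify:
  drop -4 from [-4, -1] -> [-1]
  satisfied 1 clause(s); 4 remain; assigned so far: [3, 4]
unit clause [-1] forces x1=F; simplify:
  drop 1 from [1, -5] -> [-5]
  satisfied 1 clause(s); 3 remain; assigned so far: [1, 3, 4]
unit clause [-5] forces x5=F; simplify:
  drop 5 from [2, 5] -> [2]
  satisfied 2 clause(s); 1 remain; assigned so far: [1, 3, 4, 5]
unit clause [2] forces x2=T; simplify:
  satisfied 1 clause(s); 0 remain; assigned so far: [1, 2, 3, 4, 5]

Answer: x1=F x2=T x3=T x4=T x5=F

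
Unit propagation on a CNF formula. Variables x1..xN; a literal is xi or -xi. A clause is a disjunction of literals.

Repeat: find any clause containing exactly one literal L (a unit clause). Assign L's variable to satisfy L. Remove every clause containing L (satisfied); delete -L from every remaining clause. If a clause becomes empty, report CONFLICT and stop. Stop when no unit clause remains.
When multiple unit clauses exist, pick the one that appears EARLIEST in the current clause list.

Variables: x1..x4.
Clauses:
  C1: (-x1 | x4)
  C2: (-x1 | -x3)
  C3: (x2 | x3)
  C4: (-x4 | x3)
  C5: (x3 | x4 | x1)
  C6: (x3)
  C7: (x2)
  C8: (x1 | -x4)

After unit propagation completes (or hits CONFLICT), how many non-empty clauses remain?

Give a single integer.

Answer: 0

Derivation:
unit clause [3] forces x3=T; simplify:
  drop -3 from [-1, -3] -> [-1]
  satisfied 4 clause(s); 4 remain; assigned so far: [3]
unit clause [-1] forces x1=F; simplify:
  drop 1 from [1, -4] -> [-4]
  satisfied 2 clause(s); 2 remain; assigned so far: [1, 3]
unit clause [2] forces x2=T; simplify:
  satisfied 1 clause(s); 1 remain; assigned so far: [1, 2, 3]
unit clause [-4] forces x4=F; simplify:
  satisfied 1 clause(s); 0 remain; assigned so far: [1, 2, 3, 4]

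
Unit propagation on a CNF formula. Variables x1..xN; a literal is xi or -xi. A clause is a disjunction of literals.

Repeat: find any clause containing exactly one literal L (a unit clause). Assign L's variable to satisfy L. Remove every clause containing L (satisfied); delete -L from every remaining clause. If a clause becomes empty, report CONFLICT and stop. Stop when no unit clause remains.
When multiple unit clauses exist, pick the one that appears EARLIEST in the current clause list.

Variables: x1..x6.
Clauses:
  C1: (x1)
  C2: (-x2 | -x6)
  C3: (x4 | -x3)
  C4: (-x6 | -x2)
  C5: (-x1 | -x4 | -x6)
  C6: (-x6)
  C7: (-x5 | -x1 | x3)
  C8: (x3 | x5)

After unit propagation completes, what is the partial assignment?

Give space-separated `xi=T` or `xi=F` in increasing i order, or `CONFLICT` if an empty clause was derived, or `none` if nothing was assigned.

Answer: x1=T x6=F

Derivation:
unit clause [1] forces x1=T; simplify:
  drop -1 from [-1, -4, -6] -> [-4, -6]
  drop -1 from [-5, -1, 3] -> [-5, 3]
  satisfied 1 clause(s); 7 remain; assigned so far: [1]
unit clause [-6] forces x6=F; simplify:
  satisfied 4 clause(s); 3 remain; assigned so far: [1, 6]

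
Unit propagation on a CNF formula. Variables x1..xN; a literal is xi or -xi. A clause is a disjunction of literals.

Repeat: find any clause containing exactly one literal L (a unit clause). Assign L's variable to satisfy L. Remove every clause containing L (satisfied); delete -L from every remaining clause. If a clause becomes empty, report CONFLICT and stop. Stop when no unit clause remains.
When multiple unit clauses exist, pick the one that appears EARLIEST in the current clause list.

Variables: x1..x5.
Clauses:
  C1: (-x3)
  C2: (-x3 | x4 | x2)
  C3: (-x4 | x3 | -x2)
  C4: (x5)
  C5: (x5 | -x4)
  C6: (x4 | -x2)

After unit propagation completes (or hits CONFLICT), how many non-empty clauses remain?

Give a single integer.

unit clause [-3] forces x3=F; simplify:
  drop 3 from [-4, 3, -2] -> [-4, -2]
  satisfied 2 clause(s); 4 remain; assigned so far: [3]
unit clause [5] forces x5=T; simplify:
  satisfied 2 clause(s); 2 remain; assigned so far: [3, 5]

Answer: 2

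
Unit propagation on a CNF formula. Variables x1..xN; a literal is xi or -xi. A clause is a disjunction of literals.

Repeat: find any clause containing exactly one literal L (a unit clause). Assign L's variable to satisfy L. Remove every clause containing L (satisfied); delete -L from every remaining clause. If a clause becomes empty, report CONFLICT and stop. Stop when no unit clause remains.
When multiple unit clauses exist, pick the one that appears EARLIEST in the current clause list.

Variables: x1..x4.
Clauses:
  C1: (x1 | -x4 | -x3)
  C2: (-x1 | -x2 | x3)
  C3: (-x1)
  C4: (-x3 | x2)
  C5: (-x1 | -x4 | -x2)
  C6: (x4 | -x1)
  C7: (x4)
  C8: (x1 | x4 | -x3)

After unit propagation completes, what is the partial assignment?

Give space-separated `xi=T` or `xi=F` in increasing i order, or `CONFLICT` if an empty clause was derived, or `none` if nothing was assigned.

Answer: x1=F x3=F x4=T

Derivation:
unit clause [-1] forces x1=F; simplify:
  drop 1 from [1, -4, -3] -> [-4, -3]
  drop 1 from [1, 4, -3] -> [4, -3]
  satisfied 4 clause(s); 4 remain; assigned so far: [1]
unit clause [4] forces x4=T; simplify:
  drop -4 from [-4, -3] -> [-3]
  satisfied 2 clause(s); 2 remain; assigned so far: [1, 4]
unit clause [-3] forces x3=F; simplify:
  satisfied 2 clause(s); 0 remain; assigned so far: [1, 3, 4]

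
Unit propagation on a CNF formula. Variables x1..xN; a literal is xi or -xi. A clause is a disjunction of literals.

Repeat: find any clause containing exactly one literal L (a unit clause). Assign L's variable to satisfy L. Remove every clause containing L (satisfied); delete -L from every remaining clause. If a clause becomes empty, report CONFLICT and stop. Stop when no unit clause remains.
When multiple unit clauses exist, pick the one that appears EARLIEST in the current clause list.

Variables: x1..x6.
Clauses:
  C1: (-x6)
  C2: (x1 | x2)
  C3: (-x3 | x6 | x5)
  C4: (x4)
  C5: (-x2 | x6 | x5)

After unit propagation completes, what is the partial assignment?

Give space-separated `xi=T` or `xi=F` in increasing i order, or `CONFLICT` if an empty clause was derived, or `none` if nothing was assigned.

Answer: x4=T x6=F

Derivation:
unit clause [-6] forces x6=F; simplify:
  drop 6 from [-3, 6, 5] -> [-3, 5]
  drop 6 from [-2, 6, 5] -> [-2, 5]
  satisfied 1 clause(s); 4 remain; assigned so far: [6]
unit clause [4] forces x4=T; simplify:
  satisfied 1 clause(s); 3 remain; assigned so far: [4, 6]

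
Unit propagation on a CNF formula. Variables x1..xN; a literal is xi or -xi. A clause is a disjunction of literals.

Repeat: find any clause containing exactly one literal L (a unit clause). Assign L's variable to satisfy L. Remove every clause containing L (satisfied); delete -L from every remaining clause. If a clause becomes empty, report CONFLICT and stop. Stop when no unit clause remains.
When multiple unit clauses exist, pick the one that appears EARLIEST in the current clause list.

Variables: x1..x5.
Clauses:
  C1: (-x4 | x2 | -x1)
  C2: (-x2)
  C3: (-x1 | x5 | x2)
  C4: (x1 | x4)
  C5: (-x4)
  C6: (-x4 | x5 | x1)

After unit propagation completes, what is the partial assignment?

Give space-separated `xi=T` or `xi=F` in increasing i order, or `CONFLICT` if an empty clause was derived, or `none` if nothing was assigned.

Answer: x1=T x2=F x4=F x5=T

Derivation:
unit clause [-2] forces x2=F; simplify:
  drop 2 from [-4, 2, -1] -> [-4, -1]
  drop 2 from [-1, 5, 2] -> [-1, 5]
  satisfied 1 clause(s); 5 remain; assigned so far: [2]
unit clause [-4] forces x4=F; simplify:
  drop 4 from [1, 4] -> [1]
  satisfied 3 clause(s); 2 remain; assigned so far: [2, 4]
unit clause [1] forces x1=T; simplify:
  drop -1 from [-1, 5] -> [5]
  satisfied 1 clause(s); 1 remain; assigned so far: [1, 2, 4]
unit clause [5] forces x5=T; simplify:
  satisfied 1 clause(s); 0 remain; assigned so far: [1, 2, 4, 5]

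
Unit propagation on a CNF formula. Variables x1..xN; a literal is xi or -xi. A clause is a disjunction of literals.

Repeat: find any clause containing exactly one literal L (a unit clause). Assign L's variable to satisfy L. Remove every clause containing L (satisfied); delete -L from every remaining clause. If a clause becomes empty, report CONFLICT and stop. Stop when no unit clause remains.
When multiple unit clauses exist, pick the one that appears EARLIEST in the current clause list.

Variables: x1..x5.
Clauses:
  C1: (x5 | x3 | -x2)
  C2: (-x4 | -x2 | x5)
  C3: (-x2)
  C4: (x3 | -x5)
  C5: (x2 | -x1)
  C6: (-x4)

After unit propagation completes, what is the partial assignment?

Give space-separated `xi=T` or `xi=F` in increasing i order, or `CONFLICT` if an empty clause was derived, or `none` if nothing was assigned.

Answer: x1=F x2=F x4=F

Derivation:
unit clause [-2] forces x2=F; simplify:
  drop 2 from [2, -1] -> [-1]
  satisfied 3 clause(s); 3 remain; assigned so far: [2]
unit clause [-1] forces x1=F; simplify:
  satisfied 1 clause(s); 2 remain; assigned so far: [1, 2]
unit clause [-4] forces x4=F; simplify:
  satisfied 1 clause(s); 1 remain; assigned so far: [1, 2, 4]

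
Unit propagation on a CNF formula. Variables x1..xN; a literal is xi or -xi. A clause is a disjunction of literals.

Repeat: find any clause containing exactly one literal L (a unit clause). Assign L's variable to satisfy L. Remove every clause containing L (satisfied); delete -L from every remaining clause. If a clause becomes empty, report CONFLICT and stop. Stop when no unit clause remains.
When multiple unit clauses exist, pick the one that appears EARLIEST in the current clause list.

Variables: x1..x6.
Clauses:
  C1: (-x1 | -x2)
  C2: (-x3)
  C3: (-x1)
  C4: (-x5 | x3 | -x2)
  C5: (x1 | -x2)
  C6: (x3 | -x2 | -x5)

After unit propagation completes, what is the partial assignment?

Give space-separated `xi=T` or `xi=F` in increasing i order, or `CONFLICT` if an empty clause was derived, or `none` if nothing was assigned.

Answer: x1=F x2=F x3=F

Derivation:
unit clause [-3] forces x3=F; simplify:
  drop 3 from [-5, 3, -2] -> [-5, -2]
  drop 3 from [3, -2, -5] -> [-2, -5]
  satisfied 1 clause(s); 5 remain; assigned so far: [3]
unit clause [-1] forces x1=F; simplify:
  drop 1 from [1, -2] -> [-2]
  satisfied 2 clause(s); 3 remain; assigned so far: [1, 3]
unit clause [-2] forces x2=F; simplify:
  satisfied 3 clause(s); 0 remain; assigned so far: [1, 2, 3]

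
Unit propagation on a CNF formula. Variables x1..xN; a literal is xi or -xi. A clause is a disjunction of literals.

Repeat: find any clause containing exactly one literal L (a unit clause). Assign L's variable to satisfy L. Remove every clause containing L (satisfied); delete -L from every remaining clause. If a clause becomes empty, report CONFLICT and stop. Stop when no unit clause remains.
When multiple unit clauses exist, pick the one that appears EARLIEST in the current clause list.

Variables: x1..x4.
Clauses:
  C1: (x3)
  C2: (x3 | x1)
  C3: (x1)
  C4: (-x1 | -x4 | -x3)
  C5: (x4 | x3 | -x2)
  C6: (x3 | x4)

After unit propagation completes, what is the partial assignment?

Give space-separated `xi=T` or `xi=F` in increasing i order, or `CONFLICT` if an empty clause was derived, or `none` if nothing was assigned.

Answer: x1=T x3=T x4=F

Derivation:
unit clause [3] forces x3=T; simplify:
  drop -3 from [-1, -4, -3] -> [-1, -4]
  satisfied 4 clause(s); 2 remain; assigned so far: [3]
unit clause [1] forces x1=T; simplify:
  drop -1 from [-1, -4] -> [-4]
  satisfied 1 clause(s); 1 remain; assigned so far: [1, 3]
unit clause [-4] forces x4=F; simplify:
  satisfied 1 clause(s); 0 remain; assigned so far: [1, 3, 4]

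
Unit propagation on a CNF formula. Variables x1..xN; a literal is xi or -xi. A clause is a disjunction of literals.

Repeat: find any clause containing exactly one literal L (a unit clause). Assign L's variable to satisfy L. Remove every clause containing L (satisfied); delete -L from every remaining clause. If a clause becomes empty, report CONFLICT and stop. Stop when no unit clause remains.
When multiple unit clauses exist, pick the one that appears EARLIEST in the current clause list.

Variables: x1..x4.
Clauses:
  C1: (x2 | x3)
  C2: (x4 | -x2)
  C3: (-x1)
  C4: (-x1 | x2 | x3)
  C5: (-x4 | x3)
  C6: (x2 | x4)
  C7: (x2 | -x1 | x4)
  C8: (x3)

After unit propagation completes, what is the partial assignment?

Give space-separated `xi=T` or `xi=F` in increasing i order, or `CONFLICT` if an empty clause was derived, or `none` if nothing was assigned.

Answer: x1=F x3=T

Derivation:
unit clause [-1] forces x1=F; simplify:
  satisfied 3 clause(s); 5 remain; assigned so far: [1]
unit clause [3] forces x3=T; simplify:
  satisfied 3 clause(s); 2 remain; assigned so far: [1, 3]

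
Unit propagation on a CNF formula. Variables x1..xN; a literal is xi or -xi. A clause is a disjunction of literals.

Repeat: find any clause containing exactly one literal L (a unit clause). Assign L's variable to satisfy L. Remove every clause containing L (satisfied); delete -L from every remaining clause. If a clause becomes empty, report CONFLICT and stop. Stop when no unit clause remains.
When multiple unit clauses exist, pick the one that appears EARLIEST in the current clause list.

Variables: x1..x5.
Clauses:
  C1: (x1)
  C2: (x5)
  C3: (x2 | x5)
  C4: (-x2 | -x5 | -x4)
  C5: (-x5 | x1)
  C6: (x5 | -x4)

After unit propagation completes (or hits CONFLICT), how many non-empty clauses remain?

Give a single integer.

Answer: 1

Derivation:
unit clause [1] forces x1=T; simplify:
  satisfied 2 clause(s); 4 remain; assigned so far: [1]
unit clause [5] forces x5=T; simplify:
  drop -5 from [-2, -5, -4] -> [-2, -4]
  satisfied 3 clause(s); 1 remain; assigned so far: [1, 5]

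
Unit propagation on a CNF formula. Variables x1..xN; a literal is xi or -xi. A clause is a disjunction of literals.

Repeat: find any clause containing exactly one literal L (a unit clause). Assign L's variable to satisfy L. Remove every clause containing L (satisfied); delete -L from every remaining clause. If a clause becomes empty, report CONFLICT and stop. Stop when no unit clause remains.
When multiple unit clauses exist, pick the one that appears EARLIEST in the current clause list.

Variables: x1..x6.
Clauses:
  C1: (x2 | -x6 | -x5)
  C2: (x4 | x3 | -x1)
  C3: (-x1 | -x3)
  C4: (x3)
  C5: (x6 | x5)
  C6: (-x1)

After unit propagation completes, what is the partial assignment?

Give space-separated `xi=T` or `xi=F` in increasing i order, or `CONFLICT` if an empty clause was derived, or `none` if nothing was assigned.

Answer: x1=F x3=T

Derivation:
unit clause [3] forces x3=T; simplify:
  drop -3 from [-1, -3] -> [-1]
  satisfied 2 clause(s); 4 remain; assigned so far: [3]
unit clause [-1] forces x1=F; simplify:
  satisfied 2 clause(s); 2 remain; assigned so far: [1, 3]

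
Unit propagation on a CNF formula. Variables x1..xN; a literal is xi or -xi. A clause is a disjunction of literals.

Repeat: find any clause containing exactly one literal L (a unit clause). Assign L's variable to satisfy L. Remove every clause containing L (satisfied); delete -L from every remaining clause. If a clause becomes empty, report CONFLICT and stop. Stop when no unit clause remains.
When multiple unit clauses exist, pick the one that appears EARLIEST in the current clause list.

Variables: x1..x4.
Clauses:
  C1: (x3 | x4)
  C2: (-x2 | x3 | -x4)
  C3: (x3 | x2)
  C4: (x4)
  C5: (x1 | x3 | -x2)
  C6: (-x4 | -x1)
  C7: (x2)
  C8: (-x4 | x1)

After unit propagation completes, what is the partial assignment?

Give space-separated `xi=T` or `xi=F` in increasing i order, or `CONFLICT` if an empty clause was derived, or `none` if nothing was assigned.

unit clause [4] forces x4=T; simplify:
  drop -4 from [-2, 3, -4] -> [-2, 3]
  drop -4 from [-4, -1] -> [-1]
  drop -4 from [-4, 1] -> [1]
  satisfied 2 clause(s); 6 remain; assigned so far: [4]
unit clause [-1] forces x1=F; simplify:
  drop 1 from [1, 3, -2] -> [3, -2]
  drop 1 from [1] -> [] (empty!)
  satisfied 1 clause(s); 5 remain; assigned so far: [1, 4]
CONFLICT (empty clause)

Answer: CONFLICT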